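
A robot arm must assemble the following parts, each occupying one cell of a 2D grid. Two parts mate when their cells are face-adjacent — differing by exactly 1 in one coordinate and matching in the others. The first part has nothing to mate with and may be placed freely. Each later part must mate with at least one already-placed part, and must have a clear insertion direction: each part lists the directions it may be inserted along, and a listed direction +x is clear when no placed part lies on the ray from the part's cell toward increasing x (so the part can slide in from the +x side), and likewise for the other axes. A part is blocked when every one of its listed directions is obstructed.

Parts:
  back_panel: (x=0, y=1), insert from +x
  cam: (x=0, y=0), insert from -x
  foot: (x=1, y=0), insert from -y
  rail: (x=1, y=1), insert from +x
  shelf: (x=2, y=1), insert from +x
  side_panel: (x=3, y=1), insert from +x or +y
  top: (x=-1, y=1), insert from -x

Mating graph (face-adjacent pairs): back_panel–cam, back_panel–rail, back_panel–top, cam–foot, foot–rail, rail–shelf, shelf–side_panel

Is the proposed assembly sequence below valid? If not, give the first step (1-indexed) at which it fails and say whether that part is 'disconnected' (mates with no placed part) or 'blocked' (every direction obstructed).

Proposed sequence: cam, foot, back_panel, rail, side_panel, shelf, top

Invalid at step 5 (disconnected)

1. cam@(0, 0) [-x clear] — {cam}
2. foot@(1, 0) [-y clear] — {cam, foot}
3. back_panel@(0, 1) [+x clear] — {back_panel, cam, foot}
4. rail@(1, 1) [+x clear] — {back_panel, cam, foot, rail}
5. side_panel@(3, 1) — no placed neighbour ⇒ disconnected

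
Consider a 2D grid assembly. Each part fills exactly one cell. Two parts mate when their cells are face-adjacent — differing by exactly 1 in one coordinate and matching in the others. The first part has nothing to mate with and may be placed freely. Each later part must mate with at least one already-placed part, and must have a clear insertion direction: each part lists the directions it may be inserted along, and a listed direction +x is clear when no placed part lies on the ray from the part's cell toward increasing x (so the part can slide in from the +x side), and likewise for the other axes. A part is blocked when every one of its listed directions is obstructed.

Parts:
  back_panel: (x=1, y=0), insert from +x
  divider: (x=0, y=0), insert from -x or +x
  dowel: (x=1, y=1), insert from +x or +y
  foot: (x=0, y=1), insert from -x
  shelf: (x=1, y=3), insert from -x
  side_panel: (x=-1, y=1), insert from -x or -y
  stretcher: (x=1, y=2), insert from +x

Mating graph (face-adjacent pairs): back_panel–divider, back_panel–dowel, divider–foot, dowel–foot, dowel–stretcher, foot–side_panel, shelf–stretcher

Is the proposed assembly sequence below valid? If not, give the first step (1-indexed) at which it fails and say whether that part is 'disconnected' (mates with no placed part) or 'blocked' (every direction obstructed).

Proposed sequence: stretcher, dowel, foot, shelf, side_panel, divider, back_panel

1. stretcher@(1, 2) [+x clear] — {stretcher}
2. dowel@(1, 1) [+x clear] — {dowel, stretcher}
3. foot@(0, 1) [-x clear] — {dowel, foot, stretcher}
4. shelf@(1, 3) [-x clear] — {dowel, foot, shelf, stretcher}
5. side_panel@(-1, 1) [-x clear] — {dowel, foot, shelf, side_panel, stretcher}
6. divider@(0, 0) [-x clear] — {divider, dowel, foot, shelf, side_panel, stretcher}
7. back_panel@(1, 0) [+x clear] — {back_panel, divider, dowel, foot, shelf, side_panel, stretcher}

Valid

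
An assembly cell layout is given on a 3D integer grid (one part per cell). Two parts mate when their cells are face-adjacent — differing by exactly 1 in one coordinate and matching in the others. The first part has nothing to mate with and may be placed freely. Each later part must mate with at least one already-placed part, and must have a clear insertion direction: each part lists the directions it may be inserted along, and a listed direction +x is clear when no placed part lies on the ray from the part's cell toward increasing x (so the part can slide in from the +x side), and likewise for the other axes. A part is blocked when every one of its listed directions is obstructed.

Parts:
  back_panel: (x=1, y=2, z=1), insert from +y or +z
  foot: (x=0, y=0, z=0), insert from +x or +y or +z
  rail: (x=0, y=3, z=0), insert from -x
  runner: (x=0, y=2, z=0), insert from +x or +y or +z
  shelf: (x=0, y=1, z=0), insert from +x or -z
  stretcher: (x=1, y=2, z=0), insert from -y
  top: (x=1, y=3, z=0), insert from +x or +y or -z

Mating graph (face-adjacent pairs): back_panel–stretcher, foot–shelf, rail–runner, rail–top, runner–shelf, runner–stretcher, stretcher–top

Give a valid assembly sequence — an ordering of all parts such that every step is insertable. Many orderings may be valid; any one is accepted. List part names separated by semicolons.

1. back_panel@(1, 2, 1) [+y clear] — {back_panel}
2. stretcher@(1, 2, 0) [-y clear] — {back_panel, stretcher}
3. runner@(0, 2, 0) [+y clear] — {back_panel, runner, stretcher}
4. shelf@(0, 1, 0) [+x clear] — {back_panel, runner, shelf, stretcher}
5. rail@(0, 3, 0) [-x clear] — {back_panel, rail, runner, shelf, stretcher}
6. foot@(0, 0, 0) [+x clear] — {back_panel, foot, rail, runner, shelf, stretcher}
7. top@(1, 3, 0) [+x clear] — {back_panel, foot, rail, runner, shelf, stretcher, top}

back_panel; stretcher; runner; shelf; rail; foot; top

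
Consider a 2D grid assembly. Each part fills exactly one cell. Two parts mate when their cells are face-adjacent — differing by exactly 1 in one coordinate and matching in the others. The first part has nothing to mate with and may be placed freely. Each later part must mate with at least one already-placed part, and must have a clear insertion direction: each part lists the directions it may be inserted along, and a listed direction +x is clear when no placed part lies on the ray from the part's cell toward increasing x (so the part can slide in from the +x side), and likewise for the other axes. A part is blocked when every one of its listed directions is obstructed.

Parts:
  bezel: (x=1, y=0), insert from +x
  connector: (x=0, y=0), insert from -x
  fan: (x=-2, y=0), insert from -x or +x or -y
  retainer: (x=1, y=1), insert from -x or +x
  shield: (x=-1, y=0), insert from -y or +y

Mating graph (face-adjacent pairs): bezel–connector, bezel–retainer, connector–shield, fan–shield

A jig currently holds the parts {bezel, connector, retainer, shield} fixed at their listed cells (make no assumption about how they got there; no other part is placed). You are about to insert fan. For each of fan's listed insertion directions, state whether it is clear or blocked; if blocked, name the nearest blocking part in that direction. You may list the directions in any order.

+x: blocked by shield; -x: clear; -y: clear

-x: ray from fan(-2, 0) has no placed part ⇒ clear
+x: nearest on ray is shield@(-1, 0) ⇒ blocked
-y: ray from fan(-2, 0) has no placed part ⇒ clear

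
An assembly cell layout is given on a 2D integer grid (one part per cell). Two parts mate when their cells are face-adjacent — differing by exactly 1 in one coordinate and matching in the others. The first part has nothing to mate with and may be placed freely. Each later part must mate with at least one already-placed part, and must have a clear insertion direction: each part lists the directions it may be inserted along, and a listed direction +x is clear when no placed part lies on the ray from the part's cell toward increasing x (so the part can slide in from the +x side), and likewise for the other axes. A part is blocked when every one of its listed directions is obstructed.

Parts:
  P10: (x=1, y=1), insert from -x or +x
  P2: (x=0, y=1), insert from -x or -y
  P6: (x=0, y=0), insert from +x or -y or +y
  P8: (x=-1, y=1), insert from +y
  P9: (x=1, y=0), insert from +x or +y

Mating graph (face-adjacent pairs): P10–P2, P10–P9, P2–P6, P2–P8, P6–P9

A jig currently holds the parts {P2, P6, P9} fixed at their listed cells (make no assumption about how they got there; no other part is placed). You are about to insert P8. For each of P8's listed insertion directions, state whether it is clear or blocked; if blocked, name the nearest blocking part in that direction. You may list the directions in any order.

+y: clear

+y: ray from P8(-1, 1) has no placed part ⇒ clear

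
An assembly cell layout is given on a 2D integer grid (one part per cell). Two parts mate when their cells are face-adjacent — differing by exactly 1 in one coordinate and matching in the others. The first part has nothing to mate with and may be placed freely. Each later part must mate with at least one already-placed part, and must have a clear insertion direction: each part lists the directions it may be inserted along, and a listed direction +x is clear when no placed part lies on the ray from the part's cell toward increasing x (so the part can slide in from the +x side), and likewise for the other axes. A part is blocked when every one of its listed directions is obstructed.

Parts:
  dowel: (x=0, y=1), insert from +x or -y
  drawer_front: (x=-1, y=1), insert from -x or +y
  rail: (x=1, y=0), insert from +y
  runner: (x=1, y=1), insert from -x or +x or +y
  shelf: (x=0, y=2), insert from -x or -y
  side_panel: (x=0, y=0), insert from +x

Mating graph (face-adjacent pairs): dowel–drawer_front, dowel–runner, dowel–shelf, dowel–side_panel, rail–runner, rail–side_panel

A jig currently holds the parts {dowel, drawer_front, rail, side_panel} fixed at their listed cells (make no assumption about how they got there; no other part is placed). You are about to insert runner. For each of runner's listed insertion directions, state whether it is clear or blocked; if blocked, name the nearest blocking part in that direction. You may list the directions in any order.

+x: clear; +y: clear; -x: blocked by dowel

-x: nearest on ray is dowel@(0, 1) ⇒ blocked
+x: ray from runner(1, 1) has no placed part ⇒ clear
+y: ray from runner(1, 1) has no placed part ⇒ clear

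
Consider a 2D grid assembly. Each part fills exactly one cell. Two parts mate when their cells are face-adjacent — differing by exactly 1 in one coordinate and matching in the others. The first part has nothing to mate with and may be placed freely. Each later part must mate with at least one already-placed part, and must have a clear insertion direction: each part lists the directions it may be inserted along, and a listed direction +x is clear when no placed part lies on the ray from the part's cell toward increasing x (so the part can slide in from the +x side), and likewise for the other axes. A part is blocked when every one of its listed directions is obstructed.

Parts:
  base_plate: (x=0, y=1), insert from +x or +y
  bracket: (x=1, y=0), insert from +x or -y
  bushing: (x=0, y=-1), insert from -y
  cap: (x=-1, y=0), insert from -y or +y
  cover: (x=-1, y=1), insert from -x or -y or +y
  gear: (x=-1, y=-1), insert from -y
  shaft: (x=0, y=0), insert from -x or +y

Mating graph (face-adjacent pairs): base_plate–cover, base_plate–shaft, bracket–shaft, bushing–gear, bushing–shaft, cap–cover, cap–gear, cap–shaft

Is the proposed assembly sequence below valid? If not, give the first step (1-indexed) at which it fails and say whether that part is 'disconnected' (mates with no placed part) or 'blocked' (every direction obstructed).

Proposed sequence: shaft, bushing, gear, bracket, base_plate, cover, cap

1. shaft@(0, 0) [-x clear] — {shaft}
2. bushing@(0, -1) [-y clear] — {bushing, shaft}
3. gear@(-1, -1) [-y clear] — {bushing, gear, shaft}
4. bracket@(1, 0) [+x clear] — {bracket, bushing, gear, shaft}
5. base_plate@(0, 1) [+x clear] — {base_plate, bracket, bushing, gear, shaft}
6. cover@(-1, 1) [-x clear] — {base_plate, bracket, bushing, cover, gear, shaft}
7. cap@(-1, 0) — -y/+y all obstructed ⇒ blocked

Invalid at step 7 (blocked)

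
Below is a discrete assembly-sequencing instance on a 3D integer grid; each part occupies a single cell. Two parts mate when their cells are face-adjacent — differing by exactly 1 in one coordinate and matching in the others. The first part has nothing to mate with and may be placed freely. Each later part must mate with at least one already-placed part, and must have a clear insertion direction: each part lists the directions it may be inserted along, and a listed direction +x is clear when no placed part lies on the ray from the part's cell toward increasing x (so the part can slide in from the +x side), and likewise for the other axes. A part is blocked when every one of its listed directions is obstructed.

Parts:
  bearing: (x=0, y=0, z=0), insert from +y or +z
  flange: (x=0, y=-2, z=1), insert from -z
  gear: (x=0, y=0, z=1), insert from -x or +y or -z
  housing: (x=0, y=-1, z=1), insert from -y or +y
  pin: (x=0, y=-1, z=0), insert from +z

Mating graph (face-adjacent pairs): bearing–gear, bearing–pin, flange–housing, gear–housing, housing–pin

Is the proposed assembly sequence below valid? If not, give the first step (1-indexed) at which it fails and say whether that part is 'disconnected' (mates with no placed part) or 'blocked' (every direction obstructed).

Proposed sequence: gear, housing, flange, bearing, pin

Invalid at step 5 (blocked)

1. gear@(0, 0, 1) [-x clear] — {gear}
2. housing@(0, -1, 1) [-y clear] — {gear, housing}
3. flange@(0, -2, 1) [-z clear] — {flange, gear, housing}
4. bearing@(0, 0, 0) [+y clear] — {bearing, flange, gear, housing}
5. pin@(0, -1, 0) — +z all obstructed ⇒ blocked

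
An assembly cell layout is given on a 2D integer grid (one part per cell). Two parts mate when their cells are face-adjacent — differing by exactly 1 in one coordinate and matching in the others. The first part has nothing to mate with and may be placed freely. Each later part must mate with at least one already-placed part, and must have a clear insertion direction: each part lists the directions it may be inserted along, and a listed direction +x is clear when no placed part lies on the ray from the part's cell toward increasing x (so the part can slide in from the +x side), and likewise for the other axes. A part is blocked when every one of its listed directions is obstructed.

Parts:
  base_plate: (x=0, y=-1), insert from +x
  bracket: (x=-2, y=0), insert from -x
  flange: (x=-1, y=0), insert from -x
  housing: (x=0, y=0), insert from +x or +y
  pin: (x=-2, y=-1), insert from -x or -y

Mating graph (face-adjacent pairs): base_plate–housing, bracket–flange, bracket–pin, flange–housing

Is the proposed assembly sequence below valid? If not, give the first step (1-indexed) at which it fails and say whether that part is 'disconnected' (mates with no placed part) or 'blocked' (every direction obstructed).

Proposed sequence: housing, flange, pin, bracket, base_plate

Invalid at step 3 (disconnected)

1. housing@(0, 0) [+x clear] — {housing}
2. flange@(-1, 0) [-x clear] — {flange, housing}
3. pin@(-2, -1) — no placed neighbour ⇒ disconnected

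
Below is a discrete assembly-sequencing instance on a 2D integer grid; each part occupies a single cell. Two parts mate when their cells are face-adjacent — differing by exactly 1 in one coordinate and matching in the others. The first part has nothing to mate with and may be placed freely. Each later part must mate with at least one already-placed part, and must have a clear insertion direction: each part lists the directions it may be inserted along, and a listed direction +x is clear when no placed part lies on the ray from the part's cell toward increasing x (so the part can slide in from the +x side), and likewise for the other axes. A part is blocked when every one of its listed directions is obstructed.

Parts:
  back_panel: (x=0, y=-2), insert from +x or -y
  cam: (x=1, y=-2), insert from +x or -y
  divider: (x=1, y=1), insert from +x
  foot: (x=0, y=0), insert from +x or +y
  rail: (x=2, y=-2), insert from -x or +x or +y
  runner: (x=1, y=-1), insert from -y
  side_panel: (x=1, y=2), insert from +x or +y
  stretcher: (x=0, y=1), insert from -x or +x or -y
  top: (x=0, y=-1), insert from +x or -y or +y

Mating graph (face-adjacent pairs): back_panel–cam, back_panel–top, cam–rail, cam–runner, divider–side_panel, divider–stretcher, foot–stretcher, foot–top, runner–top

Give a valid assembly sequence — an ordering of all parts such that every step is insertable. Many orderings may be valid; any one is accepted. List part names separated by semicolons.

1. top@(0, -1) [+x clear] — {top}
2. runner@(1, -1) [-y clear] — {runner, top}
3. foot@(0, 0) [+x clear] — {foot, runner, top}
4. cam@(1, -2) [+x clear] — {cam, foot, runner, top}
5. stretcher@(0, 1) [-x clear] — {cam, foot, runner, stretcher, top}
6. divider@(1, 1) [+x clear] — {cam, divider, foot, runner, stretcher, top}
7. side_panel@(1, 2) [+x clear] — {cam, divider, foot, runner, side_panel, stretcher, top}
8. rail@(2, -2) [+x clear] — {cam, divider, foot, rail, runner, side_panel, stretcher, top}
9. back_panel@(0, -2) [-y clear] — {back_panel, cam, divider, foot, rail, runner, side_panel, stretcher, top}

top; runner; foot; cam; stretcher; divider; side_panel; rail; back_panel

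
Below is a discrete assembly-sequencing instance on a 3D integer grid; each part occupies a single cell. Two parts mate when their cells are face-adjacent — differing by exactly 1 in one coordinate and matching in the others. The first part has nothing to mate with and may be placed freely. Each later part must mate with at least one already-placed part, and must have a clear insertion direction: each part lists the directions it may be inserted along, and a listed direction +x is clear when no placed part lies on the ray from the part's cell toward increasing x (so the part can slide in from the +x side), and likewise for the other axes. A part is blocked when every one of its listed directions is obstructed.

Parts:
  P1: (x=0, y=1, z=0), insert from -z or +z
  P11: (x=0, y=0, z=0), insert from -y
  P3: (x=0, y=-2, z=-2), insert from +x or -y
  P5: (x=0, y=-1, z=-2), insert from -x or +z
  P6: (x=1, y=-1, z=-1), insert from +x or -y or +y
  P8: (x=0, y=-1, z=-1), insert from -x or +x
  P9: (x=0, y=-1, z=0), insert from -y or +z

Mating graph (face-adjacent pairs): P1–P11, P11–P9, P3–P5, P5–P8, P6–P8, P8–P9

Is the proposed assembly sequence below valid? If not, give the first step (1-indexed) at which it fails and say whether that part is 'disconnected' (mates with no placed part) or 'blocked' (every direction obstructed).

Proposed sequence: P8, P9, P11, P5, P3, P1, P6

Invalid at step 3 (blocked)

1. P8@(0, -1, -1) [-x clear] — {P8}
2. P9@(0, -1, 0) [-y clear] — {P8, P9}
3. P11@(0, 0, 0) — -y all obstructed ⇒ blocked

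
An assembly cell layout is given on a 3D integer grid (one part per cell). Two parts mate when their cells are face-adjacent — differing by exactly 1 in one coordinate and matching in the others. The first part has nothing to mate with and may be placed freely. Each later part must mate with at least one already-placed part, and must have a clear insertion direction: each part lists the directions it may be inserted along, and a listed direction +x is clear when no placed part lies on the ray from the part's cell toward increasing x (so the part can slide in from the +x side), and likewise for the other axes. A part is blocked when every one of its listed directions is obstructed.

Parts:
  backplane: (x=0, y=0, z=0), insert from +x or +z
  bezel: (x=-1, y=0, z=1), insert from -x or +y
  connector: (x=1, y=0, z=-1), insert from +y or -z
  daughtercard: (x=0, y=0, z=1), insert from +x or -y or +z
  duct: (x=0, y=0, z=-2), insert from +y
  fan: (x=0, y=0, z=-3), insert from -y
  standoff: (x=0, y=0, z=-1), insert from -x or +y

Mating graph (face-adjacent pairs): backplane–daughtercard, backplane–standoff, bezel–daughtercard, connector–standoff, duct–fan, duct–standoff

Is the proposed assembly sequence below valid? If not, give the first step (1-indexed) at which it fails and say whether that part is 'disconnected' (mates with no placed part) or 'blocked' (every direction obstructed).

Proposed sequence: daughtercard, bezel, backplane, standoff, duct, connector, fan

Valid

1. daughtercard@(0, 0, 1) [+x clear] — {daughtercard}
2. bezel@(-1, 0, 1) [-x clear] — {bezel, daughtercard}
3. backplane@(0, 0, 0) [+x clear] — {backplane, bezel, daughtercard}
4. standoff@(0, 0, -1) [-x clear] — {backplane, bezel, daughtercard, standoff}
5. duct@(0, 0, -2) [+y clear] — {backplane, bezel, daughtercard, duct, standoff}
6. connector@(1, 0, -1) [+y clear] — {backplane, bezel, connector, daughtercard, duct, standoff}
7. fan@(0, 0, -3) [-y clear] — {backplane, bezel, connector, daughtercard, duct, fan, standoff}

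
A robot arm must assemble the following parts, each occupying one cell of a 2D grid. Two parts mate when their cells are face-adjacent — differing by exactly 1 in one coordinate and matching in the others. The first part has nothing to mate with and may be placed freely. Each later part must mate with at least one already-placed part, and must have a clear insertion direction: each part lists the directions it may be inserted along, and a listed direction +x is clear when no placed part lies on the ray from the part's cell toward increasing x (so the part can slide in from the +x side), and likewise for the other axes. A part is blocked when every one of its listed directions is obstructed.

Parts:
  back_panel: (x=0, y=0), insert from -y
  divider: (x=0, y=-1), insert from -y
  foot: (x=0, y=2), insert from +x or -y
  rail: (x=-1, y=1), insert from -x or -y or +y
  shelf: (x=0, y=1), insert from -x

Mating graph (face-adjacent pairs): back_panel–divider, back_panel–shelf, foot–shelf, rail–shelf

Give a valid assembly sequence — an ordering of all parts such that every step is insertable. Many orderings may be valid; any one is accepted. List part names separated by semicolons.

back_panel; shelf; foot; divider; rail

1. back_panel@(0, 0) [-y clear] — {back_panel}
2. shelf@(0, 1) [-x clear] — {back_panel, shelf}
3. foot@(0, 2) [+x clear] — {back_panel, foot, shelf}
4. divider@(0, -1) [-y clear] — {back_panel, divider, foot, shelf}
5. rail@(-1, 1) [-x clear] — {back_panel, divider, foot, rail, shelf}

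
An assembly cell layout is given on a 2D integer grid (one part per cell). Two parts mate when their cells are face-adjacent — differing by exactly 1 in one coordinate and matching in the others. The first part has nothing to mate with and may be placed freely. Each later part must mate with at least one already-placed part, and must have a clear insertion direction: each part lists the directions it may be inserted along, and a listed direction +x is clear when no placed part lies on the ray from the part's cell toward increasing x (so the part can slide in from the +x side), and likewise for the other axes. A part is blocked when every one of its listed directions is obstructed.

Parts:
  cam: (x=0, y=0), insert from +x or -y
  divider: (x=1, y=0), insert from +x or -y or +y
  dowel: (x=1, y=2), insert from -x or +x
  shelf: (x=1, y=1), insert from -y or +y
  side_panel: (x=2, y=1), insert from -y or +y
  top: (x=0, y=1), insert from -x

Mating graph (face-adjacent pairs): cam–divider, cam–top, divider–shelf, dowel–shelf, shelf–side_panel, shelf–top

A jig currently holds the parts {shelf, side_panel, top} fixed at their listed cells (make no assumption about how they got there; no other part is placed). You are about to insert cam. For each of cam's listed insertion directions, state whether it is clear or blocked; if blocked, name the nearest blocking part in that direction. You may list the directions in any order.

+x: ray from cam(0, 0) has no placed part ⇒ clear
-y: ray from cam(0, 0) has no placed part ⇒ clear

+x: clear; -y: clear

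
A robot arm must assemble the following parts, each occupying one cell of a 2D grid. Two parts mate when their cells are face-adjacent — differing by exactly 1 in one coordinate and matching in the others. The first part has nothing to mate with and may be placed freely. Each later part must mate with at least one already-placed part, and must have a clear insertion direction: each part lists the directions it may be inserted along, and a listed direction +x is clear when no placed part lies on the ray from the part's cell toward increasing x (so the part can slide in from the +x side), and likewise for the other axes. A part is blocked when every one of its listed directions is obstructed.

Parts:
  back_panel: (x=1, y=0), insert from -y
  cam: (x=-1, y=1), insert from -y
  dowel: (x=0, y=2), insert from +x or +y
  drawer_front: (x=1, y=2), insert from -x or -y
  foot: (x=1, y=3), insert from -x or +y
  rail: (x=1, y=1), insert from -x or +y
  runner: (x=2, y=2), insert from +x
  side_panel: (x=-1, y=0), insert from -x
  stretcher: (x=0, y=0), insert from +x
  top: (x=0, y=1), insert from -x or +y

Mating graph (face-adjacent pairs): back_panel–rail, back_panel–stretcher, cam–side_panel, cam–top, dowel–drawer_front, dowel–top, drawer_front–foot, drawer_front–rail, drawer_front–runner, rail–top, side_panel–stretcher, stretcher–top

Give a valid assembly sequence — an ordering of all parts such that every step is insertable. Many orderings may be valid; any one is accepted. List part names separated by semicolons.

1. drawer_front@(1, 2) [-x clear] — {drawer_front}
2. runner@(2, 2) [+x clear] — {drawer_front, runner}
3. dowel@(0, 2) [+y clear] — {dowel, drawer_front, runner}
4. foot@(1, 3) [-x clear] — {dowel, drawer_front, foot, runner}
5. rail@(1, 1) [-x clear] — {dowel, drawer_front, foot, rail, runner}
6. top@(0, 1) [-x clear] — {dowel, drawer_front, foot, rail, runner, top}
7. stretcher@(0, 0) [+x clear] — {dowel, drawer_front, foot, rail, runner, stretcher, top}
8. back_panel@(1, 0) [-y clear] — {back_panel, dowel, drawer_front, foot, rail, runner, stretcher, top}
9. cam@(-1, 1) [-y clear] — {back_panel, cam, dowel, drawer_front, foot, rail, runner, stretcher, top}
10. side_panel@(-1, 0) [-x clear] — {back_panel, cam, dowel, drawer_front, foot, rail, runner, side_panel, stretcher, top}

drawer_front; runner; dowel; foot; rail; top; stretcher; back_panel; cam; side_panel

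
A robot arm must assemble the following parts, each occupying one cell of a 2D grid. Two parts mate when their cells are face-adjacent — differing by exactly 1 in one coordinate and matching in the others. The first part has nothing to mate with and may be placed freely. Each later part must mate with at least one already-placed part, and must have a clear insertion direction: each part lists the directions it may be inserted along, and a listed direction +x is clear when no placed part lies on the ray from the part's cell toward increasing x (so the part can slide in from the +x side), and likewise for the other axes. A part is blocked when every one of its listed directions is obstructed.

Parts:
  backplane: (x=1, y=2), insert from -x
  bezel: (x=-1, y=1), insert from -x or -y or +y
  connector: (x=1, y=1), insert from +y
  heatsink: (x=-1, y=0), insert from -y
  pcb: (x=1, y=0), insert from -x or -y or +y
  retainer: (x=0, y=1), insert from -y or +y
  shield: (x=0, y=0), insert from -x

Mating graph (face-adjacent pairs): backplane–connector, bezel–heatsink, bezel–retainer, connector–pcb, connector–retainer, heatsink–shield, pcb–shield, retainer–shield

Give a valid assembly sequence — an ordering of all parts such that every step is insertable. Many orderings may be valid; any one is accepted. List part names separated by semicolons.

retainer; bezel; shield; pcb; heatsink; connector; backplane

1. retainer@(0, 1) [-y clear] — {retainer}
2. bezel@(-1, 1) [-x clear] — {bezel, retainer}
3. shield@(0, 0) [-x clear] — {bezel, retainer, shield}
4. pcb@(1, 0) [-y clear] — {bezel, pcb, retainer, shield}
5. heatsink@(-1, 0) [-y clear] — {bezel, heatsink, pcb, retainer, shield}
6. connector@(1, 1) [+y clear] — {bezel, connector, heatsink, pcb, retainer, shield}
7. backplane@(1, 2) [-x clear] — {backplane, bezel, connector, heatsink, pcb, retainer, shield}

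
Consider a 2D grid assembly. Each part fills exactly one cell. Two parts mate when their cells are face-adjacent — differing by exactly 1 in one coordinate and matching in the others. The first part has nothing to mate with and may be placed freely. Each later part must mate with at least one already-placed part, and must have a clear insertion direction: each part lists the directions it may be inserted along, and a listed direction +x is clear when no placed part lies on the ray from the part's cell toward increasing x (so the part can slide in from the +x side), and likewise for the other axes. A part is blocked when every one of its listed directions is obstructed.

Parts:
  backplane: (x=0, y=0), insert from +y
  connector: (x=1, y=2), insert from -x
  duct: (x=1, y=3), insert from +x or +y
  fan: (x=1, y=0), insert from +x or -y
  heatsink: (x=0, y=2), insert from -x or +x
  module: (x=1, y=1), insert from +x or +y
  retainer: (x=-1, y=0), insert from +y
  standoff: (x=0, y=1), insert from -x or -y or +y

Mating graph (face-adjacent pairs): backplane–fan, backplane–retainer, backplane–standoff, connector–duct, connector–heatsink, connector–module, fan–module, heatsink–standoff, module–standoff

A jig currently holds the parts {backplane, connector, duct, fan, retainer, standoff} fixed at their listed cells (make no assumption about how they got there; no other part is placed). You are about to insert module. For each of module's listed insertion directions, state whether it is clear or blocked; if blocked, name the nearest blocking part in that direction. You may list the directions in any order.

+x: ray from module(1, 1) has no placed part ⇒ clear
+y: nearest on ray is connector@(1, 2) ⇒ blocked

+x: clear; +y: blocked by connector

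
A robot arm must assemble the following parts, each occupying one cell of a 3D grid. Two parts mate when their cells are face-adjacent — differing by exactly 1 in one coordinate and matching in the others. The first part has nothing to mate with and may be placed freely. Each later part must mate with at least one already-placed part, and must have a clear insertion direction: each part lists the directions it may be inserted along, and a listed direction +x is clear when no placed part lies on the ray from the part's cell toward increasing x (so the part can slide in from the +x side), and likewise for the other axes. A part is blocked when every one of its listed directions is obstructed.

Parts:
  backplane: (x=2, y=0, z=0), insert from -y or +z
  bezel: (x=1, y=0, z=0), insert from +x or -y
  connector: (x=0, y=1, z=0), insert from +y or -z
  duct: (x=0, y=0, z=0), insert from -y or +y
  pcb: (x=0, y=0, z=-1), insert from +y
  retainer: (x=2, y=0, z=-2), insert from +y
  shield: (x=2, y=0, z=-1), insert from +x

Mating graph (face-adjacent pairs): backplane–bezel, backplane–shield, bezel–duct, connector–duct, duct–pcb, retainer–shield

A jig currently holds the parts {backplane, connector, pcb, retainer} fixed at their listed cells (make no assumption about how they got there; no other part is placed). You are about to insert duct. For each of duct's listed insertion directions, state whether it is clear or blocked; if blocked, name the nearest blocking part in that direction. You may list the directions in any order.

-y: ray from duct(0, 0, 0) has no placed part ⇒ clear
+y: nearest on ray is connector@(0, 1, 0) ⇒ blocked

+y: blocked by connector; -y: clear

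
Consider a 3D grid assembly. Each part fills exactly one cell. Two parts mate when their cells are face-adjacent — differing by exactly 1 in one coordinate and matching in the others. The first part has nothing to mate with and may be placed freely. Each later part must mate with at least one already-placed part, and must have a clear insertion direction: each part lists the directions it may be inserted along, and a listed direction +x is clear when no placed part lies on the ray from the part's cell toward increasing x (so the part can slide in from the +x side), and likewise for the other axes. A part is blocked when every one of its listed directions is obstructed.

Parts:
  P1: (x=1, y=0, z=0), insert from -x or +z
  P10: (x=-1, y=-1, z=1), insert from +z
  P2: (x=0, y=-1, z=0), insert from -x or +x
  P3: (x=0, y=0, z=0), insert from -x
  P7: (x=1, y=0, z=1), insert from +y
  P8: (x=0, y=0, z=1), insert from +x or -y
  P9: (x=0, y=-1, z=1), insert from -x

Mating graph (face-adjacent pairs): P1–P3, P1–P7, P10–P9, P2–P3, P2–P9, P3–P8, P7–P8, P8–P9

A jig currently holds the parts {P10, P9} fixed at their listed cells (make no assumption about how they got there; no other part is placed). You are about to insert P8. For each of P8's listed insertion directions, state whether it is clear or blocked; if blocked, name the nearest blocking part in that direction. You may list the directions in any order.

+x: clear; -y: blocked by P9

+x: ray from P8(0, 0, 1) has no placed part ⇒ clear
-y: nearest on ray is P9@(0, -1, 1) ⇒ blocked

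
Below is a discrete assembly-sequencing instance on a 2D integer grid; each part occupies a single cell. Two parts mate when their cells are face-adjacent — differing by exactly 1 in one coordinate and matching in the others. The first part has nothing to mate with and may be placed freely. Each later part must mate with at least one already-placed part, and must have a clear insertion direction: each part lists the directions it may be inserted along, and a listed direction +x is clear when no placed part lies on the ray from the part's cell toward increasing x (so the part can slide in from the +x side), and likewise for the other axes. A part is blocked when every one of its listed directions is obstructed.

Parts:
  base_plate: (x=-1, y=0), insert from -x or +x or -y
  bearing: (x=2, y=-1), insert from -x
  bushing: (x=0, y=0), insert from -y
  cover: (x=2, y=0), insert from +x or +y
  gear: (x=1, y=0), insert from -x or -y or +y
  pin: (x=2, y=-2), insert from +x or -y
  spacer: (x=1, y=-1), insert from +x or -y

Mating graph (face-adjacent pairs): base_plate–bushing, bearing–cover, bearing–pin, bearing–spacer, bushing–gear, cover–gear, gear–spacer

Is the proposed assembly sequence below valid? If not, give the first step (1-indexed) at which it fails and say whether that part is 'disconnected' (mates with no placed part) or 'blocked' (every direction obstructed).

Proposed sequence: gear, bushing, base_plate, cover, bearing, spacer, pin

Valid

1. gear@(1, 0) [-x clear] — {gear}
2. bushing@(0, 0) [-y clear] — {bushing, gear}
3. base_plate@(-1, 0) [-x clear] — {base_plate, bushing, gear}
4. cover@(2, 0) [+x clear] — {base_plate, bushing, cover, gear}
5. bearing@(2, -1) [-x clear] — {base_plate, bearing, bushing, cover, gear}
6. spacer@(1, -1) [-y clear] — {base_plate, bearing, bushing, cover, gear, spacer}
7. pin@(2, -2) [+x clear] — {base_plate, bearing, bushing, cover, gear, pin, spacer}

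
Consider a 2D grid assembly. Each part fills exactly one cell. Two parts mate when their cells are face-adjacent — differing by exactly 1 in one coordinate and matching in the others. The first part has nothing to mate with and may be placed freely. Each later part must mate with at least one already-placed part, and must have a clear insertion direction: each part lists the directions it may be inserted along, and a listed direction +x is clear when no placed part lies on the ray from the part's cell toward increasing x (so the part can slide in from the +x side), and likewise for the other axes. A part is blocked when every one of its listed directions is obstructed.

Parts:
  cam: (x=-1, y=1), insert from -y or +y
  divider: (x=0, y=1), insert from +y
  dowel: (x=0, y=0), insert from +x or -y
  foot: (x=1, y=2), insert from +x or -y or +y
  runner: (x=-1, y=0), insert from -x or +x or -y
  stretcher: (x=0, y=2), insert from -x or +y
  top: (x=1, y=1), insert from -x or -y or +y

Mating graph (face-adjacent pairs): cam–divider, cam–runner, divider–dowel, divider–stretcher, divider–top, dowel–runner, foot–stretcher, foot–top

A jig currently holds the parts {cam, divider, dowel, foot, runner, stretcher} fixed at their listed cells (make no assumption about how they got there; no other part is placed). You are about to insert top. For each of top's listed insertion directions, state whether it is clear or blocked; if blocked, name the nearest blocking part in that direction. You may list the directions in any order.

+y: blocked by foot; -x: blocked by divider; -y: clear

-x: nearest on ray is divider@(0, 1) ⇒ blocked
-y: ray from top(1, 1) has no placed part ⇒ clear
+y: nearest on ray is foot@(1, 2) ⇒ blocked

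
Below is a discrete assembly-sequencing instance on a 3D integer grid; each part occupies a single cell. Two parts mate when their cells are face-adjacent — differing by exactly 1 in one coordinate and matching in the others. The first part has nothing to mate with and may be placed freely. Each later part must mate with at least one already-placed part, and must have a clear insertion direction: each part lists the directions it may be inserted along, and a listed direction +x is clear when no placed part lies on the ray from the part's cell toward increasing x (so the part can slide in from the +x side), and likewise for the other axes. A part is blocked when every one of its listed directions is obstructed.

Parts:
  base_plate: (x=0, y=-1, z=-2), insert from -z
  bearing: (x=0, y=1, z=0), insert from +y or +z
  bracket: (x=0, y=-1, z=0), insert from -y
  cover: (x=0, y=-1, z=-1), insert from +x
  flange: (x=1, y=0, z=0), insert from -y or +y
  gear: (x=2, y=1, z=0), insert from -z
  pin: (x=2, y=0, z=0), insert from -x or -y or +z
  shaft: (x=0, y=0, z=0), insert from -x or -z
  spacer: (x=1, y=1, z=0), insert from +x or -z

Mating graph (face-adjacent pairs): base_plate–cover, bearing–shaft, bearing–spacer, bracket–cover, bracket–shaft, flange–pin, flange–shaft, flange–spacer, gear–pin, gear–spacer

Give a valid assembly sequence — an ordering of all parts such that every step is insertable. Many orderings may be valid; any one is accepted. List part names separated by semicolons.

1. flange@(1, 0, 0) [-y clear] — {flange}
2. shaft@(0, 0, 0) [-x clear] — {flange, shaft}
3. bearing@(0, 1, 0) [+y clear] — {bearing, flange, shaft}
4. spacer@(1, 1, 0) [+x clear] — {bearing, flange, shaft, spacer}
5. gear@(2, 1, 0) [-z clear] — {bearing, flange, gear, shaft, spacer}
6. pin@(2, 0, 0) [-y clear] — {bearing, flange, gear, pin, shaft, spacer}
7. bracket@(0, -1, 0) [-y clear] — {bearing, bracket, flange, gear, pin, shaft, spacer}
8. cover@(0, -1, -1) [+x clear] — {bearing, bracket, cover, flange, gear, pin, shaft, spacer}
9. base_plate@(0, -1, -2) [-z clear] — {base_plate, bearing, bracket, cover, flange, gear, pin, shaft, spacer}

flange; shaft; bearing; spacer; gear; pin; bracket; cover; base_plate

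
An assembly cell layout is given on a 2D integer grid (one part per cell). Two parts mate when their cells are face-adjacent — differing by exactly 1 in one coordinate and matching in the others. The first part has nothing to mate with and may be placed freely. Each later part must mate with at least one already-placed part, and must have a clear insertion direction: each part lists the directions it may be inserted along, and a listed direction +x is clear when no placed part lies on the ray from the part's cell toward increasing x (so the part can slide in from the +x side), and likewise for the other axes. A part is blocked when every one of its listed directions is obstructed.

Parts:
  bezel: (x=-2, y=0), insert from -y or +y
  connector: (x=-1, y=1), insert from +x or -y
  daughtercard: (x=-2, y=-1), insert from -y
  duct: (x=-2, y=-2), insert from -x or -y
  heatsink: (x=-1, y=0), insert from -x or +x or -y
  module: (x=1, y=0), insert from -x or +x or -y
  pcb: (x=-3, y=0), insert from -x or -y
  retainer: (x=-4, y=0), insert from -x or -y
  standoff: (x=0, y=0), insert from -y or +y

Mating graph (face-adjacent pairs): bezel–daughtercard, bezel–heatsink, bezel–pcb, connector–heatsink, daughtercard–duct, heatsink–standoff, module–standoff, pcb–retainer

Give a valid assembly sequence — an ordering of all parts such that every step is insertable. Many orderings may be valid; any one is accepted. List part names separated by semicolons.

pcb; retainer; bezel; daughtercard; duct; heatsink; standoff; connector; module

1. pcb@(-3, 0) [-x clear] — {pcb}
2. retainer@(-4, 0) [-x clear] — {pcb, retainer}
3. bezel@(-2, 0) [-y clear] — {bezel, pcb, retainer}
4. daughtercard@(-2, -1) [-y clear] — {bezel, daughtercard, pcb, retainer}
5. duct@(-2, -2) [-x clear] — {bezel, daughtercard, duct, pcb, retainer}
6. heatsink@(-1, 0) [+x clear] — {bezel, daughtercard, duct, heatsink, pcb, retainer}
7. standoff@(0, 0) [-y clear] — {bezel, daughtercard, duct, heatsink, pcb, retainer, standoff}
8. connector@(-1, 1) [+x clear] — {bezel, connector, daughtercard, duct, heatsink, pcb, retainer, standoff}
9. module@(1, 0) [+x clear] — {bezel, connector, daughtercard, duct, heatsink, module, pcb, retainer, standoff}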